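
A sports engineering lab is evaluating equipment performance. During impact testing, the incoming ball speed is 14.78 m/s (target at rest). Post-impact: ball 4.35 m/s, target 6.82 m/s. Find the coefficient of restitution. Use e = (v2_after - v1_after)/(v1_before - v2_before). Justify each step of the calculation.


e = (v2_after - v1_after) / (v1_before - v2_before)
Numerator = 6.82 - 4.35 = 2.47
Denominator = 14.78 - 0 = 14.78
e = 2.47 / 14.78 = 0.1671

0.1671


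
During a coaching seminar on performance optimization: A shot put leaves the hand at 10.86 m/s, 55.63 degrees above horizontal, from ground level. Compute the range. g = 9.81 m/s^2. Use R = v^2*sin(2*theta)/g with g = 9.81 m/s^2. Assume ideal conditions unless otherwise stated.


R = v^2 * sin(2*theta) / g
Convert angle to radians: theta = 55.63 deg = 0.9709 rad
sin(2*theta) = sin(1.9419) = 0.9319
R = 10.86^2 * 0.9319 / 9.81
R = 117.9396 * 0.9319 / 9.81 = 11.2042 m

11.2042 m


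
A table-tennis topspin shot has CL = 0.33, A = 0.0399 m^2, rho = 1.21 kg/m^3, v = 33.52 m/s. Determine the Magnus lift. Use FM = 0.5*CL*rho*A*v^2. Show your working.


FM = 0.5 * CL * rho * A * v^2
FM = 0.5 * 0.33 * 1.21 * 0.0399 * 33.52^2
v^2 = 1123.5904
FM = 0.5 * 0.33 * 1.21 * 0.0399 * 1123.5904 = 8.9506 N

8.9506 N


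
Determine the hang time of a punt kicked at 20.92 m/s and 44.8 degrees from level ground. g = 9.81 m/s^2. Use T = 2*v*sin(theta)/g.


T = 2*v*sin(theta)/g
sin(theta) = sin(44.8 deg) = 0.7046
T = 2*20.92*0.7046 / 9.81
T = 29.4819 / 9.81 = 3.0053 s

3.0053 s


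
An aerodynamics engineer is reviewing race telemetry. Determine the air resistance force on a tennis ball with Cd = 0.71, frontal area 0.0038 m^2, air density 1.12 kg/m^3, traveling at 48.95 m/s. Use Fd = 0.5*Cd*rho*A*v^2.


Fd = 0.5 * Cd * rho * A * v^2
Fd = 0.5 * 0.71 * 1.12 * 0.0038 * 48.95^2
v^2 = 2396.1025
Fd = 0.5 * 0.71 * 1.12 * 0.0038 * 2396.1025 = 3.6202 N

3.6202 N


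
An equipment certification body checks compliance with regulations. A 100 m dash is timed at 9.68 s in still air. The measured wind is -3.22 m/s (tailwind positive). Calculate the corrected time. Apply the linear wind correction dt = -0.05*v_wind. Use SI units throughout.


dt = -0.05 * v_wind = -0.05 * -3.22 = 0.161 s
t_corrected = t_still + dt = 9.68 + (0.161)
t_corrected = 9.841 s

9.841 s


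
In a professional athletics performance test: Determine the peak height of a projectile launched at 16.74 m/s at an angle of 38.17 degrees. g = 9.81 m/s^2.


H = (v*sin(theta))^2 / (2*g)
vy = v*sin(theta) = 16.74 * sin(38.17 deg) = 10.3453 m/s
H = vy^2 / (2*g) = 107.0246 / (2*9.81)
H = 107.0246 / 19.62 = 5.4549 m

5.4549 m


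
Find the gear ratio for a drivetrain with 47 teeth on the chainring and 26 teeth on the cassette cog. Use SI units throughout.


GR = front_teeth / rear_teeth
GR = 47 / 26
GR = 1.8077

1.8077


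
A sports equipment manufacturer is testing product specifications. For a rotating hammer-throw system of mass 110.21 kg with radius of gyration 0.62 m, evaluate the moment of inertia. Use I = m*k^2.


I = m * k^2
I = 110.21 * 0.62^2
I = 110.21 * 0.3844 = 42.3647 kg*m^2

42.3647 kg*m^2


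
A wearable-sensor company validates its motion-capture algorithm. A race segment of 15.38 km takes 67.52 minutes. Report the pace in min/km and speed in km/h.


Pace = time / distance = 67.52 min / 15.38 km = 4.3901 min/km
Speed = distance / time_in_hours = 15.38 / 1.1253 hr
Speed = 13.6671 km/h

4.3901 min/km, 13.6671 km/h


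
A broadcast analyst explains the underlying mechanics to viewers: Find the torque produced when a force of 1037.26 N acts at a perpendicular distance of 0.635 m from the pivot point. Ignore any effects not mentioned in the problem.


tau = F * d
tau = 1037.26 * 0.635
tau = 658.6601 N*m

658.6601 N*m


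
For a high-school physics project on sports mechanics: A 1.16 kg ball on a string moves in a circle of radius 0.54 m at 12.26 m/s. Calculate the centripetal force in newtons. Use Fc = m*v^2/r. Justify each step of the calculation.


Fc = m * v^2 / r
v^2 = 12.26^2 = 150.3076
Fc = 1.16 * 150.3076 / 0.54
Fc = 174.3568 / 0.54 = 322.883 N

322.883 N


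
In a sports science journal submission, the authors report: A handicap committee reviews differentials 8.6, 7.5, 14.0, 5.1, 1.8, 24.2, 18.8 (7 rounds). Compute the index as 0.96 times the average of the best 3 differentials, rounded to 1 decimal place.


All differentials: 8.6, 7.5, 14.0, 5.1, 1.8, 24.2, 18.8
Sorted: 1.8, 5.1, 7.5, 8.6, 14.0, 18.8, 24.2
Best 3: 1.8, 5.1, 7.5
Average of best = 14.4 / 3 = 4.8
Raw index = 4.8 * 0.96 = 4.608
Handicap index = round(4.608, 1) = 4.6

4.6


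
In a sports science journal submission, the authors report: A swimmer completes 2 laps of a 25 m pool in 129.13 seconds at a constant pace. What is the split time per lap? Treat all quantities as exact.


Split time = total_time / n_laps = 129.13 / 2
Split time = 64.565 s per lap

64.565 s


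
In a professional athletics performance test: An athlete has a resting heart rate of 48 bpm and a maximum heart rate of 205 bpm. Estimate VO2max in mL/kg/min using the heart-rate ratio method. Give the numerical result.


VO2max = 15.3 * HRmax / HRrest
VO2max = 15.3 * 205 / 48
VO2max = 3136.5 / 48 = 65.3438 mL/kg/min

65.3438 mL/kg/min


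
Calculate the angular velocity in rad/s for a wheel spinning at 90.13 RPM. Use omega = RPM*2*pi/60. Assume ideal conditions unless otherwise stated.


omega = RPM * 2 * pi / 60
omega = 90.13 * 2 * 3.14159 / 60
omega = 566.3035 / 60 = 9.4384 rad/s

9.4384 rad/s


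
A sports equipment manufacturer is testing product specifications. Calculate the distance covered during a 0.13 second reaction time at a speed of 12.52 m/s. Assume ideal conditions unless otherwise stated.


d = v * t
d = 12.52 * 0.13
d = 1.6276 m

1.6276 m


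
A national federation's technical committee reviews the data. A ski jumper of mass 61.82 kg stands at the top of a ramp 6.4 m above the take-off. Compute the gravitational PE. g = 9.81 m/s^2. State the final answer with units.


PE = m * g * h
PE = 61.82 * 9.81 * 6.4
PE = 606.4542 * 6.4 = 3881.3069 J

3881.3069 J


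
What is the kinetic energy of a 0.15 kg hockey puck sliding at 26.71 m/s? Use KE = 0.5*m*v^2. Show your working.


KE = 0.5 * m * v^2
KE = 0.5 * 0.15 * 26.71^2
KE = 0.5 * 0.15 * 713.4241 = 53.5068 J

53.5068 J


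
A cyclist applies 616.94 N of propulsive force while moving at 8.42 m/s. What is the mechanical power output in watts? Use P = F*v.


P = F * v
P = 616.94 * 8.42
P = 5194.6348 W

5194.6348 W


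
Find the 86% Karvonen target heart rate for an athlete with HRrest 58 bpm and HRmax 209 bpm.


Target = HRrest + pct*(HRmax - HRrest)
Heart rate reserve = HRmax - HRrest = 209 - 58 = 151 bpm
Fraction = 86% = 0.86
Target = 58 + 0.86 * 151
Target = 58 + 129.86 = 187.86 bpm

187.86 bpm


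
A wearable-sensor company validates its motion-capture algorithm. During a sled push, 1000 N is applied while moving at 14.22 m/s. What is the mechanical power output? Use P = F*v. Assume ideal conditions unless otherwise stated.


P = F * v
P = 1000 * 14.22
P = 14220 W

14220 W


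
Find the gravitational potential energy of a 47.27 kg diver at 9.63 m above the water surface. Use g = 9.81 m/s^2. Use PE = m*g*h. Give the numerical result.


PE = m * g * h
PE = 47.27 * 9.81 * 9.63
PE = 463.7187 * 9.63 = 4465.6111 J

4465.6111 J


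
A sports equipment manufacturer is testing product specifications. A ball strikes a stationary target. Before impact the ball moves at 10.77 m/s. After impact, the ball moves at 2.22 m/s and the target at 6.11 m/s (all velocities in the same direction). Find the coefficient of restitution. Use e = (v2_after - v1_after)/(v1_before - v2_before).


e = (v2_after - v1_after) / (v1_before - v2_before)
Numerator = 6.11 - 2.22 = 3.89
Denominator = 10.77 - 0 = 10.77
e = 3.89 / 10.77 = 0.3612

0.3612


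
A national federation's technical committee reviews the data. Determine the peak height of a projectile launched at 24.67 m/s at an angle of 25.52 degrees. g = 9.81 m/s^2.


H = (v*sin(theta))^2 / (2*g)
vy = v*sin(theta) = 24.67 * sin(25.52 deg) = 10.6285 m/s
H = vy^2 / (2*g) = 112.9646 / (2*9.81)
H = 112.9646 / 19.62 = 5.7576 m

5.7576 m


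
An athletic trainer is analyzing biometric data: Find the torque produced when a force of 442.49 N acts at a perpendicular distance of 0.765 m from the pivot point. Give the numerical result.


tau = F * d
tau = 442.49 * 0.765
tau = 338.5049 N*m

338.5049 N*m


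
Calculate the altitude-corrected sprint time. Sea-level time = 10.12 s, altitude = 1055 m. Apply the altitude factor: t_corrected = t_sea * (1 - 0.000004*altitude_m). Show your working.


Correction factor = 1 - 0.000004 * 1055 = 0.99578
t_corrected = t_sea * factor = 10.12 * 0.99578
t_corrected = 10.0773 s

10.0773 s


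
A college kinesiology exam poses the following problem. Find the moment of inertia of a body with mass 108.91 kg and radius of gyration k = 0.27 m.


I = m * k^2
I = 108.91 * 0.27^2
I = 108.91 * 0.0729 = 7.9395 kg*m^2

7.9395 kg*m^2


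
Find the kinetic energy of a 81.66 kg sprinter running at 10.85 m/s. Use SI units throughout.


KE = 0.5 * m * v^2
KE = 0.5 * 81.66 * 10.85^2
KE = 0.5 * 81.66 * 117.7225 = 4806.6097 J

4806.6097 J


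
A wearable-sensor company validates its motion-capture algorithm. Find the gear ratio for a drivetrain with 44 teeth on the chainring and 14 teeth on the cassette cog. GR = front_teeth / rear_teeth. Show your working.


GR = front_teeth / rear_teeth
GR = 44 / 14
GR = 3.1429

3.1429


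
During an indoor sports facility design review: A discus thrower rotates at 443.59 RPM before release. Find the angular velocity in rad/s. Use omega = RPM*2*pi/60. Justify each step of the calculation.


omega = RPM * 2 * pi / 60
omega = 443.59 * 2 * 3.14159 / 60
omega = 2787.1582 / 60 = 46.4526 rad/s

46.4526 rad/s


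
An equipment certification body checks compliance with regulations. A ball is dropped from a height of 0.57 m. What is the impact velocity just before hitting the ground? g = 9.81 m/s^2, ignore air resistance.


v = sqrt(2 * g * h)
v = sqrt(2 * 9.81 * 0.57)
v = sqrt(11.1834) = 3.3442 m/s

3.3442 m/s


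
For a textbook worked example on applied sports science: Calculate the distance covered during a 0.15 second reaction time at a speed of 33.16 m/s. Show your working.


d = v * t
d = 33.16 * 0.15
d = 4.974 m

4.974 m


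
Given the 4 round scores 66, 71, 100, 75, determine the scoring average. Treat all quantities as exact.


Average = sum / n
Sum = 312
Average = 312 / 4 = 78

78


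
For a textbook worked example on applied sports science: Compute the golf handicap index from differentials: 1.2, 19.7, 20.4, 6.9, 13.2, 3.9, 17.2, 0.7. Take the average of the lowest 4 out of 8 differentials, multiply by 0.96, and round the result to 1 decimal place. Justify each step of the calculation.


All differentials: 1.2, 19.7, 20.4, 6.9, 13.2, 3.9, 17.2, 0.7
Sorted: 0.7, 1.2, 3.9, 6.9, 13.2, 17.2, 19.7, 20.4
Best 4: 0.7, 1.2, 3.9, 6.9
Average of best = 12.7 / 4 = 3.175
Raw index = 3.175 * 0.96 = 3.048
Handicap index = round(3.048, 1) = 3.0

3.0


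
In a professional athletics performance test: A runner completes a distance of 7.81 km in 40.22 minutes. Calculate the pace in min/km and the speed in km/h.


Pace = time / distance = 40.22 min / 7.81 km = 5.1498 min/km
Speed = distance / time_in_hours = 7.81 / 0.6703 hr
Speed = 11.6509 km/h

5.1498 min/km, 11.6509 km/h


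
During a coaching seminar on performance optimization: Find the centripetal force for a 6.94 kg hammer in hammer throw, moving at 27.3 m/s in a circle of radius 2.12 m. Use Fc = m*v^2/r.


Fc = m * v^2 / r
v^2 = 27.3^2 = 745.29
Fc = 6.94 * 745.29 / 2.12
Fc = 5172.3126 / 2.12 = 2439.7701 N

2439.7701 N


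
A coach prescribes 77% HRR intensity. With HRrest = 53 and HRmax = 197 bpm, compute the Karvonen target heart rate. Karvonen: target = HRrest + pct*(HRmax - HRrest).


Target = HRrest + pct*(HRmax - HRrest)
Heart rate reserve = HRmax - HRrest = 197 - 53 = 144 bpm
Fraction = 77% = 0.77
Target = 53 + 0.77 * 144
Target = 53 + 110.88 = 163.88 bpm

163.88 bpm


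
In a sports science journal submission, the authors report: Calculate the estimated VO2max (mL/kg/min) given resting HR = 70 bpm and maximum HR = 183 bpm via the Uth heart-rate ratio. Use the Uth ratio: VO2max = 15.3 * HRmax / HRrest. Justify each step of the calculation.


VO2max = 15.3 * HRmax / HRrest
VO2max = 15.3 * 183 / 70
VO2max = 2799.9 / 70 = 39.9986 mL/kg/min

39.9986 mL/kg/min


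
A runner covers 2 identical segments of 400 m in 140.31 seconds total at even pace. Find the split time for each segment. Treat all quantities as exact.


Split time = total_time / n_laps = 140.31 / 2
Split time = 70.155 s per lap

70.155 s


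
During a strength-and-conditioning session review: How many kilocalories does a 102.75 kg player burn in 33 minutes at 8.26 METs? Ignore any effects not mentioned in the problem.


kcal = MET * mass * time_hr
Convert time: 33 min = 0.55 hr
kcal = 8.26 * 102.75 * 0.55
kcal = 466.7933 kcal

466.7933 kcal


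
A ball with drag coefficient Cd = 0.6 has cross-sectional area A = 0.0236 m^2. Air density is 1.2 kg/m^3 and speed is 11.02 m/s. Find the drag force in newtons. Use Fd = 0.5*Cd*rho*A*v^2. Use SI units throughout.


Fd = 0.5 * Cd * rho * A * v^2
Fd = 0.5 * 0.6 * 1.2 * 0.0236 * 11.02^2
v^2 = 121.4404
Fd = 0.5 * 0.6 * 1.2 * 0.0236 * 121.4404 = 1.0318 N

1.0318 N


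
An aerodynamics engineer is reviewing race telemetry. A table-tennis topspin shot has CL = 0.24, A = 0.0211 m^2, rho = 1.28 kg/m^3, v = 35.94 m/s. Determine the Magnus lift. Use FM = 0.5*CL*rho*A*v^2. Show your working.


FM = 0.5 * CL * rho * A * v^2
FM = 0.5 * 0.24 * 1.28 * 0.0211 * 35.94^2
v^2 = 1291.6836
FM = 0.5 * 0.24 * 1.28 * 0.0211 * 1291.6836 = 4.1863 N

4.1863 N


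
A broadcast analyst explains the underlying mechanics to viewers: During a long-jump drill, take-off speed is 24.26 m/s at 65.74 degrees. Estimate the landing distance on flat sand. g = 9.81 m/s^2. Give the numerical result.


R = v^2 * sin(2*theta) / g
Convert angle to radians: theta = 65.74 deg = 1.1474 rad
sin(2*theta) = sin(2.2948) = 0.7492
R = 24.26^2 * 0.7492 / 9.81
R = 588.5476 * 0.7492 / 9.81 = 44.9472 m

44.9472 m


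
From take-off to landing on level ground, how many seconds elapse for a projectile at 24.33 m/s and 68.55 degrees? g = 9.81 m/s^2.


T = 2*v*sin(theta)/g
sin(theta) = sin(68.55 deg) = 0.9307
T = 2*24.33*0.9307 / 9.81
T = 45.2897 / 9.81 = 4.6167 s

4.6167 s


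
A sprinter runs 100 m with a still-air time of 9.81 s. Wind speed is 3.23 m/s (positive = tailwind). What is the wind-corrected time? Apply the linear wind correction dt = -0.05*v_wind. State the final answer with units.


dt = -0.05 * v_wind = -0.05 * 3.23 = -0.1615 s
t_corrected = t_still + dt = 9.81 + (-0.1615)
t_corrected = 9.6485 s

9.6485 s


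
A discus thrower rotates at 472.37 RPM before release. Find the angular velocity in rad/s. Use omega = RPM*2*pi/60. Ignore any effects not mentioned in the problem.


omega = RPM * 2 * pi / 60
omega = 472.37 * 2 * 3.14159 / 60
omega = 2967.9882 / 60 = 49.4665 rad/s

49.4665 rad/s


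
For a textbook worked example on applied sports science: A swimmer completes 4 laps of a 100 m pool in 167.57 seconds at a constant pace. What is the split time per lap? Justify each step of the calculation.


Split time = total_time / n_laps = 167.57 / 4
Split time = 41.8925 s per lap

41.8925 s


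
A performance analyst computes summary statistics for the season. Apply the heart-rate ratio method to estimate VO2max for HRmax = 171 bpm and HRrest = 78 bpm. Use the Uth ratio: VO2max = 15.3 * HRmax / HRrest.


VO2max = 15.3 * HRmax / HRrest
VO2max = 15.3 * 171 / 78
VO2max = 2616.3 / 78 = 33.5423 mL/kg/min

33.5423 mL/kg/min


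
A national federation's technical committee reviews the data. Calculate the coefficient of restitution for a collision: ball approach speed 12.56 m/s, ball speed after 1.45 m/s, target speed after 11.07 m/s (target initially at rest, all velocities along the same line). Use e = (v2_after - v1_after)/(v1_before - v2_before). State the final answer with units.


e = (v2_after - v1_after) / (v1_before - v2_before)
Numerator = 11.07 - 1.45 = 9.62
Denominator = 12.56 - 0 = 12.56
e = 9.62 / 12.56 = 0.7659

0.7659


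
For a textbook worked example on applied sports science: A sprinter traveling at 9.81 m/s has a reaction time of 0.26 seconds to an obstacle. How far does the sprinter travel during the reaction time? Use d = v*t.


d = v * t
d = 9.81 * 0.26
d = 2.5506 m

2.5506 m


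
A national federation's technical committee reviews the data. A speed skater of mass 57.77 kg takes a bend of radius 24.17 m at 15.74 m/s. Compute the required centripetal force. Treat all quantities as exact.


Fc = m * v^2 / r
v^2 = 15.74^2 = 247.7476
Fc = 57.77 * 247.7476 / 24.17
Fc = 14312.3789 / 24.17 = 592.1547 N

592.1547 N


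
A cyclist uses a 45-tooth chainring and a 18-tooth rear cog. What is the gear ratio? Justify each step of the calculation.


GR = front_teeth / rear_teeth
GR = 45 / 18
GR = 2.5

2.5


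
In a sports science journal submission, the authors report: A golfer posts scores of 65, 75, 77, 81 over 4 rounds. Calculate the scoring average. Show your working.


Average = sum / n
Sum = 298
Average = 298 / 4 = 74.5

74.5


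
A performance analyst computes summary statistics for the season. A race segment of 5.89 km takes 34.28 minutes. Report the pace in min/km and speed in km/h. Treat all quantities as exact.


Pace = time / distance = 34.28 min / 5.89 km = 5.82 min/km
Speed = distance / time_in_hours = 5.89 / 0.5713 hr
Speed = 10.3092 km/h

5.82 min/km, 10.3092 km/h


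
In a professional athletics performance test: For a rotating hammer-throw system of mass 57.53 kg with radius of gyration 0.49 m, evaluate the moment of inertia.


I = m * k^2
I = 57.53 * 0.49^2
I = 57.53 * 0.2401 = 13.813 kg*m^2

13.813 kg*m^2


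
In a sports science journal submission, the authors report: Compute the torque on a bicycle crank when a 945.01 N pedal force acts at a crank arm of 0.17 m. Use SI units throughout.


tau = F * d
tau = 945.01 * 0.17
tau = 160.6517 N*m

160.6517 N*m


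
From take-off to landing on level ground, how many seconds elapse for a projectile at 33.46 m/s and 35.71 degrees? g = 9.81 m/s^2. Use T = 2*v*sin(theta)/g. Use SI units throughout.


T = 2*v*sin(theta)/g
sin(theta) = sin(35.71 deg) = 0.5837
T = 2*33.46*0.5837 / 9.81
T = 39.0601 / 9.81 = 3.9817 s

3.9817 s


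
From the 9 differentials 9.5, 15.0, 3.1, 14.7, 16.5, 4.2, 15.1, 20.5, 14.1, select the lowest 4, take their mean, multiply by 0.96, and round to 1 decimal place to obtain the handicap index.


All differentials: 9.5, 15.0, 3.1, 14.7, 16.5, 4.2, 15.1, 20.5, 14.1
Sorted: 3.1, 4.2, 9.5, 14.1, 14.7, 15.0, 15.1, 16.5, 20.5
Best 4: 3.1, 4.2, 9.5, 14.1
Average of best = 30.9 / 4 = 7.725
Raw index = 7.725 * 0.96 = 7.416
Handicap index = round(7.416, 1) = 7.4

7.4


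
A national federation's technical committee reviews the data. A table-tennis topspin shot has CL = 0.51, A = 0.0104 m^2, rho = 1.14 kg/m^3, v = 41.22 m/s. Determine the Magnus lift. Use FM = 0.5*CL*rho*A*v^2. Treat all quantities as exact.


FM = 0.5 * CL * rho * A * v^2
FM = 0.5 * 0.51 * 1.14 * 0.0104 * 41.22^2
v^2 = 1699.0884
FM = 0.5 * 0.51 * 1.14 * 0.0104 * 1699.0884 = 5.1368 N

5.1368 N


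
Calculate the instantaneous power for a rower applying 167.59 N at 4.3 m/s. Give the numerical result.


P = F * v
P = 167.59 * 4.3
P = 720.637 W

720.637 W


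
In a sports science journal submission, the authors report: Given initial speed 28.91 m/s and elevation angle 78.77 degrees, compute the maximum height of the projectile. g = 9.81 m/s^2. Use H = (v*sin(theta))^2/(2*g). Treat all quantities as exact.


H = (v*sin(theta))^2 / (2*g)
vy = v*sin(theta) = 28.91 * sin(78.77 deg) = 28.3565 m/s
H = vy^2 / (2*g) = 804.0894 / (2*9.81)
H = 804.0894 / 19.62 = 40.9831 m

40.9831 m


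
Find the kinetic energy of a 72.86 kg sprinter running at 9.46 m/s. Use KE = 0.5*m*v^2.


KE = 0.5 * m * v^2
KE = 0.5 * 72.86 * 9.46^2
KE = 0.5 * 72.86 * 89.4916 = 3260.179 J

3260.179 J


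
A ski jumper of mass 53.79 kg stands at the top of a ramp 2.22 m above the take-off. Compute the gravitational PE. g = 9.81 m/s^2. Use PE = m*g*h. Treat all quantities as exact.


PE = m * g * h
PE = 53.79 * 9.81 * 2.22
PE = 527.6799 * 2.22 = 1171.4494 J

1171.4494 J


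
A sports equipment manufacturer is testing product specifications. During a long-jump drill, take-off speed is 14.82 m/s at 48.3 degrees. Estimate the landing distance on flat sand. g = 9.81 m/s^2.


R = v^2 * sin(2*theta) / g
Convert angle to radians: theta = 48.3 deg = 0.843 rad
sin(2*theta) = sin(1.686) = 0.9934
R = 14.82^2 * 0.9934 / 9.81
R = 219.6324 * 0.9934 / 9.81 = 22.2402 m

22.2402 m


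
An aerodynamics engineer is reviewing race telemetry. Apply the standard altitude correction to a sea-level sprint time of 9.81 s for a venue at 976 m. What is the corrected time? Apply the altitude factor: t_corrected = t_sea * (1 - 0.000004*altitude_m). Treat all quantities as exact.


Correction factor = 1 - 0.000004 * 976 = 0.996096
t_corrected = t_sea * factor = 9.81 * 0.996096
t_corrected = 9.7717 s

9.7717 s


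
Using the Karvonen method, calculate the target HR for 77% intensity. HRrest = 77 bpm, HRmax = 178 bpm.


Target = HRrest + pct*(HRmax - HRrest)
Heart rate reserve = HRmax - HRrest = 178 - 77 = 101 bpm
Fraction = 77% = 0.77
Target = 77 + 0.77 * 101
Target = 77 + 77.77 = 154.77 bpm

154.77 bpm


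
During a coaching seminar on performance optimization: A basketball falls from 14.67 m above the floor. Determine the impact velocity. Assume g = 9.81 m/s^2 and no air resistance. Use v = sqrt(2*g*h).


v = sqrt(2 * g * h)
v = sqrt(2 * 9.81 * 14.67)
v = sqrt(287.8254) = 16.9654 m/s

16.9654 m/s


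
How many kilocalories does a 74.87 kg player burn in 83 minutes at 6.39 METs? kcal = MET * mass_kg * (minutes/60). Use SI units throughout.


kcal = MET * mass * time_hr
Convert time: 83 min = 1.3833 hr
kcal = 6.39 * 74.87 * 1.3833
kcal = 661.8134 kcal

661.8134 kcal


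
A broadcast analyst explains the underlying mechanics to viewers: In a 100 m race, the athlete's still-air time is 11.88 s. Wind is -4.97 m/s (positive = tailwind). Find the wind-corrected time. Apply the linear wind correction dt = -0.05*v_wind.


dt = -0.05 * v_wind = -0.05 * -4.97 = 0.2485 s
t_corrected = t_still + dt = 11.88 + (0.2485)
t_corrected = 12.1285 s

12.1285 s


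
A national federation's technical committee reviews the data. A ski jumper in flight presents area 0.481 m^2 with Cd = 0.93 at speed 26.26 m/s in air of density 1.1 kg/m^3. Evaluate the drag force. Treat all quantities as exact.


Fd = 0.5 * Cd * rho * A * v^2
Fd = 0.5 * 0.93 * 1.1 * 0.481 * 26.26^2
v^2 = 689.5876
Fd = 0.5 * 0.93 * 1.1 * 0.481 * 689.5876 = 169.6603 N

169.6603 N


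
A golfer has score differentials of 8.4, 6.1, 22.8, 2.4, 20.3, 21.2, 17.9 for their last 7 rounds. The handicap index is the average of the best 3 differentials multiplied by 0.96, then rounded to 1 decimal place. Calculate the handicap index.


All differentials: 8.4, 6.1, 22.8, 2.4, 20.3, 21.2, 17.9
Sorted: 2.4, 6.1, 8.4, 17.9, 20.3, 21.2, 22.8
Best 3: 2.4, 6.1, 8.4
Average of best = 16.9 / 3 = 5.6333
Raw index = 5.6333 * 0.96 = 5.408
Handicap index = round(5.408, 1) = 5.4

5.4


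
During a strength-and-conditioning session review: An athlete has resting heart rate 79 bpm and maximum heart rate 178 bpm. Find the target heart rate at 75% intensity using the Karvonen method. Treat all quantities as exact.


Target = HRrest + pct*(HRmax - HRrest)
Heart rate reserve = HRmax - HRrest = 178 - 79 = 99 bpm
Fraction = 75% = 0.75
Target = 79 + 0.75 * 99
Target = 79 + 74.25 = 153.25 bpm

153.25 bpm


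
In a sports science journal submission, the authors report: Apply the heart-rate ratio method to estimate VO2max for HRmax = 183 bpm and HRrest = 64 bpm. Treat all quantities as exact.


VO2max = 15.3 * HRmax / HRrest
VO2max = 15.3 * 183 / 64
VO2max = 2799.9 / 64 = 43.7484 mL/kg/min

43.7484 mL/kg/min


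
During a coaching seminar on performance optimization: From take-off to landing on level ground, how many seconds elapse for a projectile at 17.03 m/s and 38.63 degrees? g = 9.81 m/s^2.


T = 2*v*sin(theta)/g
sin(theta) = sin(38.63 deg) = 0.6243
T = 2*17.03*0.6243 / 9.81
T = 21.2633 / 9.81 = 2.1675 s

2.1675 s


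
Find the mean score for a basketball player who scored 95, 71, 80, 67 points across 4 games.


Average = sum / n
Sum = 313
Average = 313 / 4 = 78.25

78.25


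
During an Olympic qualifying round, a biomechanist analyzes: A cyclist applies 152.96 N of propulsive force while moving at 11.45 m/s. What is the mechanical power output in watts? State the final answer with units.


P = F * v
P = 152.96 * 11.45
P = 1751.392 W

1751.392 W


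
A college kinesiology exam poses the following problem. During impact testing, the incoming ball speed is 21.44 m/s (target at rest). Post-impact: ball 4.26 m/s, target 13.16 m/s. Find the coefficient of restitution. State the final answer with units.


e = (v2_after - v1_after) / (v1_before - v2_before)
Numerator = 13.16 - 4.26 = 8.9
Denominator = 21.44 - 0 = 21.44
e = 8.9 / 21.44 = 0.4151

0.4151


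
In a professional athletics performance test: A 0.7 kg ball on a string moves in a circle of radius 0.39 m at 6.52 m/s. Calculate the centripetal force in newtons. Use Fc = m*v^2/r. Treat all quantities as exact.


Fc = m * v^2 / r
v^2 = 6.52^2 = 42.5104
Fc = 0.7 * 42.5104 / 0.39
Fc = 29.7573 / 0.39 = 76.3007 N

76.3007 N


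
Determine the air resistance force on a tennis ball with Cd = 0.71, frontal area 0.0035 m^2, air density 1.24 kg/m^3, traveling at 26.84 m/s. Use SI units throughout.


Fd = 0.5 * Cd * rho * A * v^2
Fd = 0.5 * 0.71 * 1.24 * 0.0035 * 26.84^2
v^2 = 720.3856
Fd = 0.5 * 0.71 * 1.24 * 0.0035 * 720.3856 = 1.1099 N

1.1099 N


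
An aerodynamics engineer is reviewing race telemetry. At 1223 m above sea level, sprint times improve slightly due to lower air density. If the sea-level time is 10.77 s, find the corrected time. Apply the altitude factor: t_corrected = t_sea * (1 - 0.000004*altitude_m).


Correction factor = 1 - 0.000004 * 1223 = 0.995108
t_corrected = t_sea * factor = 10.77 * 0.995108
t_corrected = 10.7173 s

10.7173 s


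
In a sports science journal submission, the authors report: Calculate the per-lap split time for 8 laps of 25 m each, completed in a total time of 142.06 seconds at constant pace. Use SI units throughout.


Split time = total_time / n_laps = 142.06 / 8
Split time = 17.7575 s per lap

17.7575 s


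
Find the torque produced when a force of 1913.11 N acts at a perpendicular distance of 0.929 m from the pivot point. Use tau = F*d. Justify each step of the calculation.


tau = F * d
tau = 1913.11 * 0.929
tau = 1777.2792 N*m

1777.2792 N*m


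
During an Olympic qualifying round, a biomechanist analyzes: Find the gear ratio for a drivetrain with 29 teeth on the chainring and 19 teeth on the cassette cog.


GR = front_teeth / rear_teeth
GR = 29 / 19
GR = 1.5263

1.5263


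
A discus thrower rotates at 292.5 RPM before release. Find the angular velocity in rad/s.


omega = RPM * 2 * pi / 60
omega = 292.5 * 2 * 3.14159 / 60
omega = 1837.8317 / 60 = 30.6305 rad/s

30.6305 rad/s


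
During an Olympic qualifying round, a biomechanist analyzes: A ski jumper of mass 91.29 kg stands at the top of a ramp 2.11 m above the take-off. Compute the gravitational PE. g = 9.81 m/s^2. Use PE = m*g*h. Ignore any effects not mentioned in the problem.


PE = m * g * h
PE = 91.29 * 9.81 * 2.11
PE = 895.5549 * 2.11 = 1889.6208 J

1889.6208 J


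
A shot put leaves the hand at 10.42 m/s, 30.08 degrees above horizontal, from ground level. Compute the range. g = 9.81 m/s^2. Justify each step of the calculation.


R = v^2 * sin(2*theta) / g
Convert angle to radians: theta = 30.08 deg = 0.525 rad
sin(2*theta) = sin(1.05) = 0.8674
R = 10.42^2 * 0.8674 / 9.81
R = 108.5764 * 0.8674 / 9.81 = 9.6005 m

9.6005 m


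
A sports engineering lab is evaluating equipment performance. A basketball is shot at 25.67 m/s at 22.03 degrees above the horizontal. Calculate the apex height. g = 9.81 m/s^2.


H = (v*sin(theta))^2 / (2*g)
vy = v*sin(theta) = 25.67 * sin(22.03 deg) = 9.6286 m/s
H = vy^2 / (2*g) = 92.7102 / (2*9.81)
H = 92.7102 / 19.62 = 4.7253 m

4.7253 m


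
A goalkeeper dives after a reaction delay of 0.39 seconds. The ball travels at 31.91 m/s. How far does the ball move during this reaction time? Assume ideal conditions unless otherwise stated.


d = v * t
d = 31.91 * 0.39
d = 12.4449 m

12.4449 m


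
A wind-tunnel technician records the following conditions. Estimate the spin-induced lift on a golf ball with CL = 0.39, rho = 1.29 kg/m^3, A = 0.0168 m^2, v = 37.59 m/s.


FM = 0.5 * CL * rho * A * v^2
FM = 0.5 * 0.39 * 1.29 * 0.0168 * 37.59^2
v^2 = 1413.0081
FM = 0.5 * 0.39 * 1.29 * 0.0168 * 1413.0081 = 5.9714 N

5.9714 N


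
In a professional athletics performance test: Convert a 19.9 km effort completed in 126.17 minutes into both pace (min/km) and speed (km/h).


Pace = time / distance = 126.17 min / 19.9 km = 6.3402 min/km
Speed = distance / time_in_hours = 19.9 / 2.1028 hr
Speed = 9.4634 km/h

6.3402 min/km, 9.4634 km/h


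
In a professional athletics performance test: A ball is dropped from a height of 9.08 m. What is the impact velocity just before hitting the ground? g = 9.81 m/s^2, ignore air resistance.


v = sqrt(2 * g * h)
v = sqrt(2 * 9.81 * 9.08)
v = sqrt(178.1496) = 13.3473 m/s

13.3473 m/s


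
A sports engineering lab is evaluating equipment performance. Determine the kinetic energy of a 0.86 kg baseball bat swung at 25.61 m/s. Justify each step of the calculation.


KE = 0.5 * m * v^2
KE = 0.5 * 0.86 * 25.61^2
KE = 0.5 * 0.86 * 655.8721 = 282.025 J

282.025 J


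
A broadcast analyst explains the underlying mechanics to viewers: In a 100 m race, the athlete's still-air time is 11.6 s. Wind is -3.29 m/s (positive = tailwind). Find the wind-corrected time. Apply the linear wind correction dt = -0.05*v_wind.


dt = -0.05 * v_wind = -0.05 * -3.29 = 0.1645 s
t_corrected = t_still + dt = 11.6 + (0.1645)
t_corrected = 11.7645 s

11.7645 s


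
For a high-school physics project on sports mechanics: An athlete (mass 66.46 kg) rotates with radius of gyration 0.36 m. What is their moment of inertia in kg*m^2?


I = m * k^2
I = 66.46 * 0.36^2
I = 66.46 * 0.1296 = 8.6132 kg*m^2

8.6132 kg*m^2


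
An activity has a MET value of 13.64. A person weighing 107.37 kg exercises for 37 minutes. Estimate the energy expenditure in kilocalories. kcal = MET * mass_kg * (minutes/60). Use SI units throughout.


kcal = MET * mass * time_hr
Convert time: 37 min = 0.6167 hr
kcal = 13.64 * 107.37 * 0.6167
kcal = 903.1249 kcal

903.1249 kcal


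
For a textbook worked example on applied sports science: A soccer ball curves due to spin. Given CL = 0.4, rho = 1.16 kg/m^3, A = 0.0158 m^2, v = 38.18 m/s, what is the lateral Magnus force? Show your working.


FM = 0.5 * CL * rho * A * v^2
FM = 0.5 * 0.4 * 1.16 * 0.0158 * 38.18^2
v^2 = 1457.7124
FM = 0.5 * 0.4 * 1.16 * 0.0158 * 1457.7124 = 5.3434 N

5.3434 N


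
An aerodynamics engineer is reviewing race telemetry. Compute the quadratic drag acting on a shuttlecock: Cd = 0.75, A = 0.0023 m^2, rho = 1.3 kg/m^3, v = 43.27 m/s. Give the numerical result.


Fd = 0.5 * Cd * rho * A * v^2
Fd = 0.5 * 0.75 * 1.3 * 0.0023 * 43.27^2
v^2 = 1872.2929
Fd = 0.5 * 0.75 * 1.3 * 0.0023 * 1872.2929 = 2.0993 N

2.0993 N


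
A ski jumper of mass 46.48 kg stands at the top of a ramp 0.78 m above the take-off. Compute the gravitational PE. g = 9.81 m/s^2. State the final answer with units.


PE = m * g * h
PE = 46.48 * 9.81 * 0.78
PE = 455.9688 * 0.78 = 355.6557 J

355.6557 J


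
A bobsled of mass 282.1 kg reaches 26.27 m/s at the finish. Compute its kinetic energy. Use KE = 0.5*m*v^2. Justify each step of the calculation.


KE = 0.5 * m * v^2
KE = 0.5 * 282.1 * 26.27^2
KE = 0.5 * 282.1 * 690.1129 = 97340.4245 J

97340.4245 J


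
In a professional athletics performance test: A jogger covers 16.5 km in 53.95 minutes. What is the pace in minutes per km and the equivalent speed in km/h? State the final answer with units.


Pace = time / distance = 53.95 min / 16.5 km = 3.2697 min/km
Speed = distance / time_in_hours = 16.5 / 0.8992 hr
Speed = 18.3503 km/h

3.2697 min/km, 18.3503 km/h


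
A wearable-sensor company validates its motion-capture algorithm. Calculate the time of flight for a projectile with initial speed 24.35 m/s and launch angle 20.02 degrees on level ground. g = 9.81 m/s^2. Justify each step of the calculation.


T = 2*v*sin(theta)/g
sin(theta) = sin(20.02 deg) = 0.3423
T = 2*24.35*0.3423 / 9.81
T = 16.6724 / 9.81 = 1.6995 s

1.6995 s


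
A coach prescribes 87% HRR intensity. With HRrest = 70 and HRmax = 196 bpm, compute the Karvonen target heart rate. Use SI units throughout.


Target = HRrest + pct*(HRmax - HRrest)
Heart rate reserve = HRmax - HRrest = 196 - 70 = 126 bpm
Fraction = 87% = 0.87
Target = 70 + 0.87 * 126
Target = 70 + 109.62 = 179.62 bpm

179.62 bpm


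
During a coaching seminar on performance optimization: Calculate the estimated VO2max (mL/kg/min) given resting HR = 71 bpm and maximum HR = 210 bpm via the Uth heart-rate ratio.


VO2max = 15.3 * HRmax / HRrest
VO2max = 15.3 * 210 / 71
VO2max = 3213 / 71 = 45.2535 mL/kg/min

45.2535 mL/kg/min


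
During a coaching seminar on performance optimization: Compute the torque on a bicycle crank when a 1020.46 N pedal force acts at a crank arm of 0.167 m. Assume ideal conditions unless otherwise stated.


tau = F * d
tau = 1020.46 * 0.167
tau = 170.4168 N*m

170.4168 N*m


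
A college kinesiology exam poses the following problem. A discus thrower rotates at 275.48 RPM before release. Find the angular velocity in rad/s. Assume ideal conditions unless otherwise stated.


omega = RPM * 2 * pi / 60
omega = 275.48 * 2 * 3.14159 / 60
omega = 1730.8919 / 60 = 28.8482 rad/s

28.8482 rad/s


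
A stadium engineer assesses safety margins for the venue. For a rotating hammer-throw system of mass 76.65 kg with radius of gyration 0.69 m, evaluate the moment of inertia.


I = m * k^2
I = 76.65 * 0.69^2
I = 76.65 * 0.4761 = 36.4931 kg*m^2

36.4931 kg*m^2


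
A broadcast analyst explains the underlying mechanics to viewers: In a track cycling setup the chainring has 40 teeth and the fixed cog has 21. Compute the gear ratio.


GR = front_teeth / rear_teeth
GR = 40 / 21
GR = 1.9048

1.9048


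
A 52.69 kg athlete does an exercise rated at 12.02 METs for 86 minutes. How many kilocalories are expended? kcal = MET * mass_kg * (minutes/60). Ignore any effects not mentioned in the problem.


kcal = MET * mass * time_hr
Convert time: 86 min = 1.4333 hr
kcal = 12.02 * 52.69 * 1.4333
kcal = 907.7784 kcal

907.7784 kcal


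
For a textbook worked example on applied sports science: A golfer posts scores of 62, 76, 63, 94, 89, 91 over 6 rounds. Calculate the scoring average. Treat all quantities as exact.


Average = sum / n
Sum = 475
Average = 475 / 6 = 79.1667

79.1667


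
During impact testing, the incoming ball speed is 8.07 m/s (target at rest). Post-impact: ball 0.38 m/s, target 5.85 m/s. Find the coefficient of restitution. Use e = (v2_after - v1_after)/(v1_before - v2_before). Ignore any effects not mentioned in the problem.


e = (v2_after - v1_after) / (v1_before - v2_before)
Numerator = 5.85 - 0.38 = 5.47
Denominator = 8.07 - 0 = 8.07
e = 5.47 / 8.07 = 0.6778

0.6778


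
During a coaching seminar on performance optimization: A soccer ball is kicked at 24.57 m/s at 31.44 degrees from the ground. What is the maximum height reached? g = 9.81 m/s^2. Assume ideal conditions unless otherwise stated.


H = (v*sin(theta))^2 / (2*g)
vy = v*sin(theta) = 24.57 * sin(31.44 deg) = 12.8158 m/s
H = vy^2 / (2*g) = 164.2459 / (2*9.81)
H = 164.2459 / 19.62 = 8.3713 m

8.3713 m


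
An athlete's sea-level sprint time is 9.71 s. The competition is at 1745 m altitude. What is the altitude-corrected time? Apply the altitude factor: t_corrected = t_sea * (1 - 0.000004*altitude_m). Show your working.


Correction factor = 1 - 0.000004 * 1745 = 0.99302
t_corrected = t_sea * factor = 9.71 * 0.99302
t_corrected = 9.6422 s

9.6422 s


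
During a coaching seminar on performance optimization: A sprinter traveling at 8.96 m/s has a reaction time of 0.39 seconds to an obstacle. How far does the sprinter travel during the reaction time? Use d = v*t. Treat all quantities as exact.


d = v * t
d = 8.96 * 0.39
d = 3.4944 m

3.4944 m


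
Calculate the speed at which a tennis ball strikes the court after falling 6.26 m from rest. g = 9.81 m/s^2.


v = sqrt(2 * g * h)
v = sqrt(2 * 9.81 * 6.26)
v = sqrt(122.8212) = 11.0825 m/s

11.0825 m/s


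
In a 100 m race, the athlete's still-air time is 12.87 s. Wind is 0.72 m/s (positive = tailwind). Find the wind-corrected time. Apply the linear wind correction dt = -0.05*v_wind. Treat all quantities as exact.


dt = -0.05 * v_wind = -0.05 * 0.72 = -0.036 s
t_corrected = t_still + dt = 12.87 + (-0.036)
t_corrected = 12.834 s

12.834 s


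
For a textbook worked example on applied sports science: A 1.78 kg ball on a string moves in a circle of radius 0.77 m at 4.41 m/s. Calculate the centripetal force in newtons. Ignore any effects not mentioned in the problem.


Fc = m * v^2 / r
v^2 = 4.41^2 = 19.4481
Fc = 1.78 * 19.4481 / 0.77
Fc = 34.6176 / 0.77 = 44.9579 N

44.9579 N


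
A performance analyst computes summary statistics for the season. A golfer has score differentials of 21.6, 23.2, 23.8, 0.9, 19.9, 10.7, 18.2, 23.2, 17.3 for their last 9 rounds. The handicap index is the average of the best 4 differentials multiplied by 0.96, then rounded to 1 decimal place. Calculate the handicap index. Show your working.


All differentials: 21.6, 23.2, 23.8, 0.9, 19.9, 10.7, 18.2, 23.2, 17.3
Sorted: 0.9, 10.7, 17.3, 18.2, 19.9, 21.6, 23.2, 23.2, 23.8
Best 4: 0.9, 10.7, 17.3, 18.2
Average of best = 47.1 / 4 = 11.775
Raw index = 11.775 * 0.96 = 11.304
Handicap index = round(11.304, 1) = 11.3

11.3


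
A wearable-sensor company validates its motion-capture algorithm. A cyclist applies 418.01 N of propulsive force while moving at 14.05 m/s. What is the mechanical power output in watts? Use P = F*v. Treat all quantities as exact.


P = F * v
P = 418.01 * 14.05
P = 5873.0405 W

5873.0405 W


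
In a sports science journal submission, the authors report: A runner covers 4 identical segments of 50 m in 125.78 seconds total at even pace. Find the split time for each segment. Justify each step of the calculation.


Split time = total_time / n_laps = 125.78 / 4
Split time = 31.445 s per lap

31.445 s


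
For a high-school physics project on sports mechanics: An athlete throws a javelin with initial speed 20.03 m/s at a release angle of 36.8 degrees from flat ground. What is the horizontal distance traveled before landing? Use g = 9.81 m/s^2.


R = v^2 * sin(2*theta) / g
Convert angle to radians: theta = 36.8 deg = 0.6423 rad
sin(2*theta) = sin(1.2846) = 0.9593
R = 20.03^2 * 0.9593 / 9.81
R = 401.2009 * 0.9593 / 9.81 = 39.2332 m

39.2332 m


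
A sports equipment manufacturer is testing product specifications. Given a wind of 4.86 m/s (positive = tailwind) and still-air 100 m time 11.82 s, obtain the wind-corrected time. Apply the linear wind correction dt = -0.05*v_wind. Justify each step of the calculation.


dt = -0.05 * v_wind = -0.05 * 4.86 = -0.243 s
t_corrected = t_still + dt = 11.82 + (-0.243)
t_corrected = 11.577 s

11.577 s
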